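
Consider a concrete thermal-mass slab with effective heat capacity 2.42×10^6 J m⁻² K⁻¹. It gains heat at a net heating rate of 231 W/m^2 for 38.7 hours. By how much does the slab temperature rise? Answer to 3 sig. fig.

Areal heat capacity C = 2.42×10^6 J m⁻² K⁻¹ (given).
Net heat input Q = F Δt = 231 × (38.7 hours × 3600 s/hour) = 3.22×10^7 J/m².
ΔT = Q / C = 3.22×10^7 / 2.42×10^6 = 13.3 K.

13.3 K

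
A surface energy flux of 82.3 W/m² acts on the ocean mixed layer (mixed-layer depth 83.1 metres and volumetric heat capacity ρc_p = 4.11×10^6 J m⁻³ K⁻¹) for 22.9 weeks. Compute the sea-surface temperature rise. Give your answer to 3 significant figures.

Areal heat capacity C = ρc_p × D = 4.11×10^6 × 83.1 = 3.42×10^8 J/(m^2 K).
Net heat input Q = F Δt = 82.3 × (22.9 weeks × 6.048×10^5 s/week) = 1.14×10^9 J/m².
ΔT = Q / C = 1.14×10^9 / 3.42×10^8 = 3.34 K.

3.34 K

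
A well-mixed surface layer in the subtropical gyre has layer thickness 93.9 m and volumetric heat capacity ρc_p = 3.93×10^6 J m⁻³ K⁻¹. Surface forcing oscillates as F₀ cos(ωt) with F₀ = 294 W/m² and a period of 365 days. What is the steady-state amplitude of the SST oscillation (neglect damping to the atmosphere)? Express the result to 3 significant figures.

4.00 K

Areal heat capacity C = ρc_p × D = 3.93×10^6 × 93.9 = 3.69×10^8 J m⁻² K⁻¹.
Angular frequency ω = 2π / T = 2π / 3.15×10^7 s = 1.99×10^-7 s⁻¹.
Cω = 3.69×10^8 × 1.99×10^-7 = 73.5 W/(m²·K).
Amplitude A = F₀ / (Cω) = 294 / 73.5 = 4.00 K.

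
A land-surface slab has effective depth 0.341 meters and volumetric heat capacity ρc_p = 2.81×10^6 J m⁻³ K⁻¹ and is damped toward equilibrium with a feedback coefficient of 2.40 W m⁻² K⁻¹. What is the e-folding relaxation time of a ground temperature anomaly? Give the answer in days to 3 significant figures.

4.62 days

Areal heat capacity C = ρc_p × D = 2.81×10^6 × 0.341 = 9.58×10^5 J/(m^2 K).
Relaxation time τ = C / λ = 9.58×10^5 / 2.40 = 3.99×10^5 s.
In days: 3.99×10^5 s / (86400 s/day) = 4.62 days.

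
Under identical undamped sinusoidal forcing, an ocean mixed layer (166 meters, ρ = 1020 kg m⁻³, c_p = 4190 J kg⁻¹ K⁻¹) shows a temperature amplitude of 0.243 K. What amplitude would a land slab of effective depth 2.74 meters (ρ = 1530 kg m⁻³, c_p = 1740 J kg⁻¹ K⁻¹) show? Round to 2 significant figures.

24 K

C_ocean = 7.09×10^8 J/(m²·K); C_land = 7.29×10^6 J/(m²·K).
A ∝ 1/C ⇒ A_land = A_ocean × C_ocean/C_land = 0.243 × 97.3 = 23.6 K.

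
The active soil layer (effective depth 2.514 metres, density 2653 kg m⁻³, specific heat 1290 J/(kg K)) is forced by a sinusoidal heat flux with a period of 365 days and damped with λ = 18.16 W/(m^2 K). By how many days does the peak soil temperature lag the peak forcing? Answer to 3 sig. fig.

5.47 days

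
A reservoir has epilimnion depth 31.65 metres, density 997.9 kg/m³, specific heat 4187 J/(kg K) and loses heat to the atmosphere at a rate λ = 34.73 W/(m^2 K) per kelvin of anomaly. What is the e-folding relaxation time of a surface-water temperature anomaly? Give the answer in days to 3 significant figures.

44.1 days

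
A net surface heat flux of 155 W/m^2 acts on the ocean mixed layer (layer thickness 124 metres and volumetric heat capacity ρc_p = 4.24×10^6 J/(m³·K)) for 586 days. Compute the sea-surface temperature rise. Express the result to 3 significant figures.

14.9 K

Areal heat capacity C = ρc_p × D = 4.24×10^6 × 124 = 5.26×10^8 J/(m²·K).
Net heat input Q = F Δt = 155 × (586 days × 86400 s/day) = 7.85×10^9 J/m².
ΔT = Q / C = 7.85×10^9 / 5.26×10^8 = 14.9 K.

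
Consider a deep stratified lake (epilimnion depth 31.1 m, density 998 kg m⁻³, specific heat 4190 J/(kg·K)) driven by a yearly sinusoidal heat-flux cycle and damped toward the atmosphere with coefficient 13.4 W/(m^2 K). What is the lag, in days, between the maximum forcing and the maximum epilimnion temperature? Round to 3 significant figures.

Areal heat capacity C = ρ c_p D = 998 × 4190 × 31.1 = 1.30×10^8 J/(m^2 K).
ω = 2π / 3.15×10^7 s = 1.99×10^-7 s⁻¹.
Phase lag φ = arctan(Cω/λ) = arctan(25.9/13.4) = 1.09 rad.
Time lag = φ / ω = 1.09 / 1.99×10^-7 = 5.49×10^6 s = 63.5 days.

63.5 days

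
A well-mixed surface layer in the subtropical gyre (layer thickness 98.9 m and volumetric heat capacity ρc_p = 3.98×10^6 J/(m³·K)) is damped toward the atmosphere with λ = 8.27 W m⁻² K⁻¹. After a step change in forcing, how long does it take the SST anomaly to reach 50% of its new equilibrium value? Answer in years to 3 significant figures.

Areal heat capacity C = ρc_p × D = 3.98×10^6 × 98.9 = 3.94×10^8 J m⁻² K⁻¹.
τ = C / λ = 3.94×10^8 / 8.27 = 4.76×10^7 s.
Fraction reached: 1 − e^(−t/τ) = 0.50 ⇒ t = −τ ln(1 − 0.50) = τ × 0.693.
t = 3.30×10^7 s = 1.05 years.

1.05 years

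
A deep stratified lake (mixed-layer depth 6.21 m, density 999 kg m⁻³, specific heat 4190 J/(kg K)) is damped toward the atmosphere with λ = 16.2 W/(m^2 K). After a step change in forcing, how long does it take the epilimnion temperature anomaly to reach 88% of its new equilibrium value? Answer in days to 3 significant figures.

39.4 days

Areal heat capacity C = ρ c_p D = 999 × 4190 × 6.21 = 2.60×10^7 J/(m²·K).
τ = C / λ = 2.60×10^7 / 16.2 = 1.60×10^6 s.
Fraction reached: 1 − e^(−t/τ) = 0.88 ⇒ t = −τ ln(1 − 0.88) = τ × 2.12.
t = 3.40×10^6 s = 39.4 days.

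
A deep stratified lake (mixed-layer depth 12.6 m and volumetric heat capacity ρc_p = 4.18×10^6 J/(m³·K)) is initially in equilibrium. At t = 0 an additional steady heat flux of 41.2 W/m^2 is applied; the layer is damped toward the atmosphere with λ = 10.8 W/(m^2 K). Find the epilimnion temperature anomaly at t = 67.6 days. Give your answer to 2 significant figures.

Areal heat capacity C = ρc_p × D = 4.18×10^6 × 12.6 = 5.27×10^7 J m⁻² K⁻¹.
τ = C / λ = 5.27×10^7 / 10.8 = 4.88×10^6 s.
Equilibrium anomaly ΔT_eq = F / λ = 41.2 / 10.8 = 3.81 K.
t = 67.6 days = 5.84×10^6 s, so t/τ = 1.20.
ΔT(t) = ΔT_eq (1 − e^(−t/τ)) = 3.81 × (1 − e^−1.20) = 2.66 K.

2.7 K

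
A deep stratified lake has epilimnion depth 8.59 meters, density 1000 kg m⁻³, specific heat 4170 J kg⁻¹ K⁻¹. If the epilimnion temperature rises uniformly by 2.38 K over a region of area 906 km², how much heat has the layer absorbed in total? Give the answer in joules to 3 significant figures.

7.72×10^16 J

Areal heat capacity C = ρ c_p D = 1000 × 4170 × 8.59 = 3.58×10^7 J/(m^2 K).
Heat per unit area: q = C ΔT = 3.58×10^7 × 2.38 = 8.53×10^7 J/m².
Total heat: Q = q × A = 8.53×10^7 × (906 × 10⁶ m²) = 7.72×10^16 J.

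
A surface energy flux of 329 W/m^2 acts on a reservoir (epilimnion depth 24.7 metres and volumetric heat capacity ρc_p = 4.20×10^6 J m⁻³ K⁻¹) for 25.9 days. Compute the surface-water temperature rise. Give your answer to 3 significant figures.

7.10 K

Areal heat capacity C = ρc_p × D = 4.20×10^6 × 24.7 = 1.04×10^8 J/(m^2 K).
Net heat input Q = F Δt = 329 × (25.9 days × 86400 s/day) = 7.36×10^8 J/m².
ΔT = Q / C = 7.36×10^8 / 1.04×10^8 = 7.10 K.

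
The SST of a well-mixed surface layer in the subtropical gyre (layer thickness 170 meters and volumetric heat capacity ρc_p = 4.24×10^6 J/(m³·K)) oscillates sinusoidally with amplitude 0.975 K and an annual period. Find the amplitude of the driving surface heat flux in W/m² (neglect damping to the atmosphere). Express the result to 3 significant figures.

Areal heat capacity C = ρc_p × D = 4.24×10^6 × 170 = 7.21×10^8 J/(m^2 K).
ω = 2π / 3.15×10^7 s = 1.99×10^-7 s⁻¹.
Cω = 7.21×10^8 × 1.99×10^-7 = 144 W/(m²·K).
F₀ = A × Cω = 0.975 × 144 = 140 W/m².

140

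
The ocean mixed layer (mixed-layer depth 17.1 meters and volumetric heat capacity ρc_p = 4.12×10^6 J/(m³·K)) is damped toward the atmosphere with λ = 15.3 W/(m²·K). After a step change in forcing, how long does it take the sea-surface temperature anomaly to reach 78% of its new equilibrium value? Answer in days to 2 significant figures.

Areal heat capacity C = ρc_p × D = 4.12×10^6 × 17.1 = 7.05×10^7 J/(m^2 K).
τ = C / λ = 7.05×10^7 / 15.3 = 4.60×10^6 s.
Fraction reached: 1 − e^(−t/τ) = 0.78 ⇒ t = −τ ln(1 − 0.78) = τ × 1.51.
t = 6.97×10^6 s = 80.7 days.

81 days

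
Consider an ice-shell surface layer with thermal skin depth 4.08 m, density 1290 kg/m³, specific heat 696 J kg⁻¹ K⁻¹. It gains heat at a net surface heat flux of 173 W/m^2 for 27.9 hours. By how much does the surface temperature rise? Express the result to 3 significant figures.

4.74 K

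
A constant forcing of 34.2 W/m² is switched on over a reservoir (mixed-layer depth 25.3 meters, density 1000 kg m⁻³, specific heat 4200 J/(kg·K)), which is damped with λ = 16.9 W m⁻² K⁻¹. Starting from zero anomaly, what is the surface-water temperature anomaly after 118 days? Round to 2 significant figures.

1.6 K

Areal heat capacity C = ρ c_p D = 1000 × 4200 × 25.3 = 1.06×10^8 J/(m²·K).
τ = C / λ = 1.06×10^8 / 16.9 = 6.29×10^6 s.
Equilibrium anomaly ΔT_eq = F / λ = 34.2 / 16.9 = 2.02 K.
t = 118 days = 1.02×10^7 s, so t/τ = 1.62.
ΔT(t) = ΔT_eq (1 − e^(−t/τ)) = 2.02 × (1 − e^−1.62) = 1.62 K.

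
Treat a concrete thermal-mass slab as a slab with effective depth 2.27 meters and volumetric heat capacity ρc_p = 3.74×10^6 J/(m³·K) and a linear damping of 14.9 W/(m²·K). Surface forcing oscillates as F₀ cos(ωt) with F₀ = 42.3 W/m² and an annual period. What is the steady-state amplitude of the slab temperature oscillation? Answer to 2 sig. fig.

Areal heat capacity C = ρc_p × D = 3.74×10^6 × 2.27 = 8.49×10^6 J/(m²·K).
Angular frequency ω = 2π / T = 2π / 3.15×10^7 s = 1.99×10^-7 s⁻¹.
√((Cω)² + λ²) = √((1.69)² + 14.9²) = 15.0 W/(m²·K).
Amplitude A = F₀ / √((Cω)²+λ²) = 42.3 / 15.0 = 2.82 K.

2.8 K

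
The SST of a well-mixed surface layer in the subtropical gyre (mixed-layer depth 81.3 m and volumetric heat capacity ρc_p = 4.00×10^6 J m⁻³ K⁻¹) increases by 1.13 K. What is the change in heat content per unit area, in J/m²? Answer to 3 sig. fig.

3.67×10^8

Areal heat capacity C = ρc_p × D = 4.00×10^6 × 81.3 = 3.25×10^8 J/(m²·K).
ΔQ = C ΔT = 3.25×10^8 × 1.13 = 3.67×10^8 J/m².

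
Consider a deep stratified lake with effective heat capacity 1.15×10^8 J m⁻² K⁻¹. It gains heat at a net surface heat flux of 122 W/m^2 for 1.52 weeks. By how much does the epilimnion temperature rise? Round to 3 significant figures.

0.975 K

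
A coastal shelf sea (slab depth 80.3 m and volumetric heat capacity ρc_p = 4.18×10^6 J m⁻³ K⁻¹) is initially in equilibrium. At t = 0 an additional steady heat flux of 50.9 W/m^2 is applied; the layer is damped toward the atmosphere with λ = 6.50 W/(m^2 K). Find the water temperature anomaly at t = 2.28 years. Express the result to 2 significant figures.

Areal heat capacity C = ρc_p × D = 4.18×10^6 × 80.3 = 3.36×10^8 J/(m²·K).
τ = C / λ = 3.36×10^8 / 6.50 = 5.16×10^7 s.
Equilibrium anomaly ΔT_eq = F / λ = 50.9 / 6.50 = 7.83 K.
t = 2.28 years = 7.20×10^7 s, so t/τ = 1.39.
ΔT(t) = ΔT_eq (1 − e^(−t/τ)) = 7.83 × (1 − e^−1.39) = 5.89 K.

5.9 K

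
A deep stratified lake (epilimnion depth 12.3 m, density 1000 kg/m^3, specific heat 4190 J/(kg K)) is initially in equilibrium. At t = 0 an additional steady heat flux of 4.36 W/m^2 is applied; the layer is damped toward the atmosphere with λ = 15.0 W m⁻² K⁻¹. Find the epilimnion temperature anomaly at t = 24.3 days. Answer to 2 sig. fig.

0.13 K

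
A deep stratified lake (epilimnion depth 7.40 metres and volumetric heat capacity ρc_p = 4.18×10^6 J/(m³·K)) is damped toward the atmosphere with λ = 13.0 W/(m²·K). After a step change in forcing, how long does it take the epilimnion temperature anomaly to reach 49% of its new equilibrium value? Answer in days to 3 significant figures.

18.5 days

Areal heat capacity C = ρc_p × D = 4.18×10^6 × 7.40 = 3.09×10^7 J/(m²·K).
τ = C / λ = 3.09×10^7 / 13.0 = 2.38×10^6 s.
Fraction reached: 1 − e^(−t/τ) = 0.49 ⇒ t = −τ ln(1 − 0.49) = τ × 0.673.
t = 1.60×10^6 s = 18.5 days.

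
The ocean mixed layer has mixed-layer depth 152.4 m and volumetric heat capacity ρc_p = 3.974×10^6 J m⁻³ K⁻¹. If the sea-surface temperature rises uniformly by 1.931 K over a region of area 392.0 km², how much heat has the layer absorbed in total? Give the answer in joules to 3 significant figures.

4.58×10^17 J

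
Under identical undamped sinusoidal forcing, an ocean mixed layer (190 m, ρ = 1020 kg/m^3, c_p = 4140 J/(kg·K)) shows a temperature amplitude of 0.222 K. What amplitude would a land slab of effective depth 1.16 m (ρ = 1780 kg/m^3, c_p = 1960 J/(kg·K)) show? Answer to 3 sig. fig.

C_ocean = 8.02×10^8 J/(m²·K); C_land = 4.05×10^6 J/(m²·K).
A ∝ 1/C ⇒ A_land = A_ocean × C_ocean/C_land = 0.222 × 198 = 44.0 K.

44.0 K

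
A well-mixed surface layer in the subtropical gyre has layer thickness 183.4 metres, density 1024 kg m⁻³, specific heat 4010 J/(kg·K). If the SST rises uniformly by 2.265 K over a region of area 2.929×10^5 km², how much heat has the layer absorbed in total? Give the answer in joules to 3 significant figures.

Areal heat capacity C = ρ c_p D = 1024 × 4010 × 183.4 = 7.53×10^8 J/(m²·K).
Heat per unit area: q = C ΔT = 7.53×10^8 × 2.265 = 1.71×10^9 J/m².
Total heat: Q = q × A = 1.71×10^9 × (2.929×10^5 × 10⁶ m²) = 5.00×10^20 J.

5.00×10^20 J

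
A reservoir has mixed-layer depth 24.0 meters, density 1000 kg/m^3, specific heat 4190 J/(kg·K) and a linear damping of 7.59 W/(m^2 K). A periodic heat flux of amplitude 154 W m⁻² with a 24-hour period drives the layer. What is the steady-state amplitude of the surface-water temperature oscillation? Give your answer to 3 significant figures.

0.0211 K

Areal heat capacity C = ρ c_p D = 1000 × 4190 × 24.0 = 1.01×10^8 J/(m^2 K).
Angular frequency ω = 2π / T = 2π / 86400 s = 7.27×10^-5 s⁻¹.
√((Cω)² + λ²) = √((7310)² + 7.59²) = 7310 W/(m²·K).
Amplitude A = F₀ / √((Cω)²+λ²) = 154 / 7310 = 0.0211 K.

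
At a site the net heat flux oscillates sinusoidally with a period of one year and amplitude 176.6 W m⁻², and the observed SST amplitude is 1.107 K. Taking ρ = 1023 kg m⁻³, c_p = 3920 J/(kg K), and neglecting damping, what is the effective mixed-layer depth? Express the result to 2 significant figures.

200 m

ω = 2π / 3.15×10^7 s = 1.99×10^-7 s⁻¹.
Required C = F₀ / (A ω) = 176.6 / (1.107 × 1.99×10^-7) = 8.01×10^8 J/(m²·K).
D = C / (ρ c_p) = 8.01×10^8 / (1023 × 3920) = 200 m.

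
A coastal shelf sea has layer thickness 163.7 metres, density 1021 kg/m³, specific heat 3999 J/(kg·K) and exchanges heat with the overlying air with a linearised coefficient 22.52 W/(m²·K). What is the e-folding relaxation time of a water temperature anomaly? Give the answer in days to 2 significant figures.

340 days

Areal heat capacity C = ρ c_p D = 1021 × 3999 × 163.7 = 6.68×10^8 J/(m^2 K).
Relaxation time τ = C / λ = 6.68×10^8 / 22.52 = 2.97×10^7 s.
In days: 2.97×10^7 s / (86400 s/day) = 344 days.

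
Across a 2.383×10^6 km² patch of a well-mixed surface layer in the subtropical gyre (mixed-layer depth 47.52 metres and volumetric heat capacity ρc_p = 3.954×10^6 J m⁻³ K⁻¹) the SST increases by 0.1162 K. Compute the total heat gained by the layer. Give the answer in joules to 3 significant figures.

5.20×10^19 J

Areal heat capacity C = ρc_p × D = 3.954×10^6 × 47.52 = 1.88×10^8 J m⁻² K⁻¹.
Heat per unit area: q = C ΔT = 1.88×10^8 × 0.1162 = 2.18×10^7 J/m².
Total heat: Q = q × A = 2.18×10^7 × (2.383×10^6 × 10⁶ m²) = 5.20×10^19 J.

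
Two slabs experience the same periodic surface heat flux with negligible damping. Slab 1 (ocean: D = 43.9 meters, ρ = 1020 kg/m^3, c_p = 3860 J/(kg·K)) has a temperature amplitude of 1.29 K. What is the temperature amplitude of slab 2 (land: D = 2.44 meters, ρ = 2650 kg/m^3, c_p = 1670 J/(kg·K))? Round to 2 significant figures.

C_ocean = 1.73×10^8 J/(m²·K); C_land = 1.08×10^7 J/(m²·K).
A ∝ 1/C ⇒ A_land = A_ocean × C_ocean/C_land = 1.29 × 16.0 = 20.6 K.

21 K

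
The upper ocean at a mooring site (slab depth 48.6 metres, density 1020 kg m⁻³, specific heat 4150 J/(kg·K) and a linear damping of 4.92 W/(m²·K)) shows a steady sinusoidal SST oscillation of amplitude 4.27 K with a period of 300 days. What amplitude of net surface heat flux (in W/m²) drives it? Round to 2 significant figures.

210

Areal heat capacity C = ρ c_p D = 1020 × 4150 × 48.6 = 2.06×10^8 J m⁻² K⁻¹.
ω = 2π / 2.59×10^7 s = 2.42×10^-7 s⁻¹.
√((Cω)² + λ²) = √((49.9)² + 4.92²) = 50.1 W/(m²·K).
F₀ = A × √((Cω)²+λ²) = 4.27 × 50.1 = 214 W/m².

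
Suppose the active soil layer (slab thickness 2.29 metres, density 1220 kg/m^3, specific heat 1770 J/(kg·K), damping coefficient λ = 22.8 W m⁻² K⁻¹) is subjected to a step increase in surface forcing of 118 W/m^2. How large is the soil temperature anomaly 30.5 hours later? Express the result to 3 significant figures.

Areal heat capacity C = ρ c_p D = 1220 × 1770 × 2.29 = 4.95×10^6 J/(m^2 K).
τ = C / λ = 4.95×10^6 / 22.8 = 2.17×10^5 s.
Equilibrium anomaly ΔT_eq = F / λ = 118 / 22.8 = 5.18 K.
t = 30.5 hours = 1.10×10^5 s, so t/τ = 0.506.
ΔT(t) = ΔT_eq (1 − e^(−t/τ)) = 5.18 × (1 − e^−0.506) = 2.06 K.

2.06 K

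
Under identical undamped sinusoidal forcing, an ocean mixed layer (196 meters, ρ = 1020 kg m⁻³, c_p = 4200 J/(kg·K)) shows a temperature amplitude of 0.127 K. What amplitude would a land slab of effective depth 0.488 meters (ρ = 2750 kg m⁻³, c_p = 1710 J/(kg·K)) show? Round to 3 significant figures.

46.5 K

C_ocean = 8.40×10^8 J/(m²·K); C_land = 2.29×10^6 J/(m²·K).
A ∝ 1/C ⇒ A_land = A_ocean × C_ocean/C_land = 0.127 × 366 = 46.5 K.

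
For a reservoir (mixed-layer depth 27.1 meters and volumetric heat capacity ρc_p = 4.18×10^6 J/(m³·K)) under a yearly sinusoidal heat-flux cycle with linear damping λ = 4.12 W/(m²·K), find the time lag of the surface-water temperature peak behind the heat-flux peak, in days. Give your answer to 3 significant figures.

80.8 days

Areal heat capacity C = ρc_p × D = 4.18×10^6 × 27.1 = 1.13×10^8 J/(m^2 K).
ω = 2π / 3.15×10^7 s = 1.99×10^-7 s⁻¹.
Phase lag φ = arctan(Cω/λ) = arctan(22.6/4.12) = 1.39 rad.
Time lag = φ / ω = 1.39 / 1.99×10^-7 = 6.98×10^6 s = 80.8 days.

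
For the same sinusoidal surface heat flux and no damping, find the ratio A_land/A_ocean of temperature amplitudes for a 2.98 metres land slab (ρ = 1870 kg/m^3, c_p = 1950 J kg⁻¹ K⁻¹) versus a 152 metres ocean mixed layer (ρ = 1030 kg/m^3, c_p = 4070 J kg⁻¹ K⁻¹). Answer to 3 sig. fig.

C_ocean = 1030 × 4070 × 152 = 6.37×10^8 J/(m²·K).
C_land = 1870 × 1950 × 2.98 = 1.09×10^7 J/(m²·K).
Undamped amplitude ∝ 1/C, so A_land/A_ocean = C_ocean/C_land = 58.6.

58.6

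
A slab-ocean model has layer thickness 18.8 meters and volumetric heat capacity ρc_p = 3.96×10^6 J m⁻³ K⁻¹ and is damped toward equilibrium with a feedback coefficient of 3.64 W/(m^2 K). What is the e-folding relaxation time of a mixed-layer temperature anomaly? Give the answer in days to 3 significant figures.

237 days

Areal heat capacity C = ρc_p × D = 3.96×10^6 × 18.8 = 7.44×10^7 J m⁻² K⁻¹.
Relaxation time τ = C / λ = 7.44×10^7 / 3.64 = 2.05×10^7 s.
In days: 2.05×10^7 s / (86400 s/day) = 237 days.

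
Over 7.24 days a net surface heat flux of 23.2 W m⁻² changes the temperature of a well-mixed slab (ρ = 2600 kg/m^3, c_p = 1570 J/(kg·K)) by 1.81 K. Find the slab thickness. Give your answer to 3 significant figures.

Heat input Q = F Δt = 23.2 × 6.26×10^5 s = 1.45×10^7 J/m².
Required areal heat capacity C = Q / ΔT = 8.02×10^6 J/(m²·K).
Depth D = C / (ρ c_p) = 8.02×10^6 / (2600 × 1570) = 1.96 m.

1.96 m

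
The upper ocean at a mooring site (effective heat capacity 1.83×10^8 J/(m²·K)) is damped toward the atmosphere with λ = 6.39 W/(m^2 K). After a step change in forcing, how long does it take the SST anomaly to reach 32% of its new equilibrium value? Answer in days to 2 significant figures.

130 days

Areal heat capacity C = 1.83×10^8 J/(m²·K) (given).
τ = C / λ = 1.83×10^8 / 6.39 = 2.86×10^7 s.
Fraction reached: 1 − e^(−t/τ) = 0.32 ⇒ t = −τ ln(1 − 0.32) = τ × 0.386.
t = 1.10×10^7 s = 128 days.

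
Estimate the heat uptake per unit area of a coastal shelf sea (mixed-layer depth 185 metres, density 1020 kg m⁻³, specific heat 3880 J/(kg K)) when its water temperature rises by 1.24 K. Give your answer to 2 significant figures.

Areal heat capacity C = ρ c_p D = 1020 × 3880 × 185 = 7.32×10^8 J/(m²·K).
ΔQ = C ΔT = 7.32×10^8 × 1.24 = 9.08×10^8 J/m².

9.1×10^8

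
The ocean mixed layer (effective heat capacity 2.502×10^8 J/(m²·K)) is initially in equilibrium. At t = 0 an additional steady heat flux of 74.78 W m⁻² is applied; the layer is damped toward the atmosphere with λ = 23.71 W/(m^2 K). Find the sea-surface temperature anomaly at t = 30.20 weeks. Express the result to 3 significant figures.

2.60 K

Areal heat capacity C = 2.502×10^8 J/(m²·K) (given).
τ = C / λ = 2.50×10^8 / 23.71 = 1.06×10^7 s.
Equilibrium anomaly ΔT_eq = F / λ = 74.78 / 23.71 = 3.15 K.
t = 30.20 weeks = 1.83×10^7 s, so t/τ = 1.73.
ΔT(t) = ΔT_eq (1 − e^(−t/τ)) = 3.15 × (1 − e^−1.73) = 2.60 K.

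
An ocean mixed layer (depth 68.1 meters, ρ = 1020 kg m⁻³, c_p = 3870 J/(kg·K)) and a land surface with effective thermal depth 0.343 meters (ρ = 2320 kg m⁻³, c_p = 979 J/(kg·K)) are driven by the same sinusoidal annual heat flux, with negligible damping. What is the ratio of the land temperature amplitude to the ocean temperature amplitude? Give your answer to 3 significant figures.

C_ocean = 1020 × 3870 × 68.1 = 2.69×10^8 J/(m²·K).
C_land = 2320 × 979 × 0.343 = 7.79×10^5 J/(m²·K).
Undamped amplitude ∝ 1/C, so A_land/A_ocean = C_ocean/C_land = 345.

345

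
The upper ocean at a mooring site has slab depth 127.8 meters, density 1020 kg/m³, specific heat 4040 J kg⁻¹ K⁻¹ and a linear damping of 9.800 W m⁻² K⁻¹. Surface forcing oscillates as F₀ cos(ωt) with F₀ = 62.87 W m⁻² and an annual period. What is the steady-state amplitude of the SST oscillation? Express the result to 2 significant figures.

Areal heat capacity C = ρ c_p D = 1020 × 4040 × 127.8 = 5.27×10^8 J/(m^2 K).
Angular frequency ω = 2π / T = 2π / 3.15×10^7 s = 1.99×10^-7 s⁻¹.
√((Cω)² + λ²) = √((105)² + 9.800²) = 105 W/(m²·K).
Amplitude A = F₀ / √((Cω)²+λ²) = 62.87 / 105 = 0.597 K.

0.60 K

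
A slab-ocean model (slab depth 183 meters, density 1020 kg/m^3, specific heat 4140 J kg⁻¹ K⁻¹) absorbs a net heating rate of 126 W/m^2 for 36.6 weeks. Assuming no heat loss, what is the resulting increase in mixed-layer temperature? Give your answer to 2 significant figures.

Areal heat capacity C = ρ c_p D = 1020 × 4140 × 183 = 7.73×10^8 J/(m²·K).
Net heat input Q = F Δt = 126 × (36.6 weeks × 6.048×10^5 s/week) = 2.79×10^9 J/m².
ΔT = Q / C = 2.79×10^9 / 7.73×10^8 = 3.61 K.

3.6 K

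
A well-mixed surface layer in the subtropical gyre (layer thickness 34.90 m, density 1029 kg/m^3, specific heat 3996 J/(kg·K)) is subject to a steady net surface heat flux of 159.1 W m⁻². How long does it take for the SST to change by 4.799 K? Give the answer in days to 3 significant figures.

Areal heat capacity C = ρ c_p D = 1029 × 3996 × 34.90 = 1.44×10^8 J m⁻² K⁻¹.
Time required: Δt = C ΔT / F = 1.44×10^8 × 4.799 / 159.1 = 4.33×10^6 s.
In days: 4.33×10^6 s / (86400 s/day) = 50.1 days.

50.1 days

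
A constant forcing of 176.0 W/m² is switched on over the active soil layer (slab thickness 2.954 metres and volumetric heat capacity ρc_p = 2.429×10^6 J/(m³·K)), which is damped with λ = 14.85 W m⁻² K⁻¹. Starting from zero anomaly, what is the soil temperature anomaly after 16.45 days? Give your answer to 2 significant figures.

Areal heat capacity C = ρc_p × D = 2.429×10^6 × 2.954 = 7.18×10^6 J/(m^2 K).
τ = C / λ = 7.18×10^6 / 14.85 = 4.83×10^5 s.
Equilibrium anomaly ΔT_eq = F / λ = 176.0 / 14.85 = 11.9 K.
t = 16.45 days = 1.42×10^6 s, so t/τ = 2.94.
ΔT(t) = ΔT_eq (1 − e^(−t/τ)) = 11.9 × (1 − e^−2.94) = 11.2 K.

11 K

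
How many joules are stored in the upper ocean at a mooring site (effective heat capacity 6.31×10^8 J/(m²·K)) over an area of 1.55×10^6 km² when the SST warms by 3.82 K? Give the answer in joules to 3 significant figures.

3.74×10^21 J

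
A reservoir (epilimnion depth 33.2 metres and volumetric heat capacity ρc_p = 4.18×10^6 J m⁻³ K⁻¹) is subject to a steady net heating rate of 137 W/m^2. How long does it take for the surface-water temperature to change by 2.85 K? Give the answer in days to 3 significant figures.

Areal heat capacity C = ρc_p × D = 4.18×10^6 × 33.2 = 1.39×10^8 J/(m^2 K).
Time required: Δt = C ΔT / F = 1.39×10^8 × 2.85 / 137 = 2.89×10^6 s.
In days: 2.89×10^6 s / (86400 s/day) = 33.4 days.

33.4 days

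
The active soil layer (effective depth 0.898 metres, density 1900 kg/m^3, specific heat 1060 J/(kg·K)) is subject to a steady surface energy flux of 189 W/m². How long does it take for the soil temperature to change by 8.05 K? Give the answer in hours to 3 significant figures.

Areal heat capacity C = ρ c_p D = 1900 × 1060 × 0.898 = 1.81×10^6 J/(m²·K).
Time required: Δt = C ΔT / F = 1.81×10^6 × 8.05 / 189 = 77000 s.
In hours: 77000 s / (3600 s/hour) = 21.4 hours.

21.4 hours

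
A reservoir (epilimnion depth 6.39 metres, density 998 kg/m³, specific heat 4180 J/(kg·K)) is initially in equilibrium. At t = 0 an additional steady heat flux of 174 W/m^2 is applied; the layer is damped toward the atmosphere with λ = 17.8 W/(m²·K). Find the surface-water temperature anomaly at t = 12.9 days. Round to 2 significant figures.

5.1 K

Areal heat capacity C = ρ c_p D = 998 × 4180 × 6.39 = 2.67×10^7 J/(m²·K).
τ = C / λ = 2.67×10^7 / 17.8 = 1.50×10^6 s.
Equilibrium anomaly ΔT_eq = F / λ = 174 / 17.8 = 9.78 K.
t = 12.9 days = 1.11×10^6 s, so t/τ = 0.744.
ΔT(t) = ΔT_eq (1 − e^(−t/τ)) = 9.78 × (1 − e^−0.744) = 5.13 K.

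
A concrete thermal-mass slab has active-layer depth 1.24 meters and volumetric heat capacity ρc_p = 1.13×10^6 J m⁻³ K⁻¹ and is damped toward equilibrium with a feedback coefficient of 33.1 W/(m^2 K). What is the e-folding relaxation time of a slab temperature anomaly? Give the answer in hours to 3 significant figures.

Areal heat capacity C = ρc_p × D = 1.13×10^6 × 1.24 = 1.40×10^6 J m⁻² K⁻¹.
Relaxation time τ = C / λ = 1.40×10^6 / 33.1 = 42300 s.
In hours: 42300 s / (3600 s/hour) = 11.8 hours.

11.8 hours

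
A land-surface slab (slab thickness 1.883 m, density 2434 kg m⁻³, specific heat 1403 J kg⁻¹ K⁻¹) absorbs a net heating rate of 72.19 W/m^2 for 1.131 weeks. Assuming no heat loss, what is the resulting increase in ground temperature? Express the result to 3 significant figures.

7.68 K

Areal heat capacity C = ρ c_p D = 2434 × 1403 × 1.883 = 6.43×10^6 J/(m²·K).
Net heat input Q = F Δt = 72.19 × (1.131 weeks × 6.048×10^5 s/week) = 4.94×10^7 J/m².
ΔT = Q / C = 4.94×10^7 / 6.43×10^6 = 7.68 K.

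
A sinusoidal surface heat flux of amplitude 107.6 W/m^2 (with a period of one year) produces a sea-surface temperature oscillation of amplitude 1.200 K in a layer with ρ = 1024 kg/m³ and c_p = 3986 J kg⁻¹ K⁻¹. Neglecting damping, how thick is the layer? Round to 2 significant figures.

110 m

ω = 2π / 3.15×10^7 s = 1.99×10^-7 s⁻¹.
Required C = F₀ / (A ω) = 107.6 / (1.200 × 1.99×10^-7) = 4.50×10^8 J/(m²·K).
D = C / (ρ c_p) = 4.50×10^8 / (1024 × 3986) = 110 m.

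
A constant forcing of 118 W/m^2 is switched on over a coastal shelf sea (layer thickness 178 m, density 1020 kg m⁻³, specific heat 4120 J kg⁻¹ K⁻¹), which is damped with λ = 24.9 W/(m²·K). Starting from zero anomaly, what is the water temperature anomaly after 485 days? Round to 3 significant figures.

3.56 K

Areal heat capacity C = ρ c_p D = 1020 × 4120 × 178 = 7.48×10^8 J/(m^2 K).
τ = C / λ = 7.48×10^8 / 24.9 = 3.00×10^7 s.
Equilibrium anomaly ΔT_eq = F / λ = 118 / 24.9 = 4.74 K.
t = 485 days = 4.19×10^7 s, so t/τ = 1.39.
ΔT(t) = ΔT_eq (1 − e^(−t/τ)) = 4.74 × (1 − e^−1.39) = 3.56 K.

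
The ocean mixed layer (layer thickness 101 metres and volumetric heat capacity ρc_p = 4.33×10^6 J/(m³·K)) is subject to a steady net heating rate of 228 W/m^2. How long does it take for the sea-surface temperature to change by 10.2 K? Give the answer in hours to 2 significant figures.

Areal heat capacity C = ρc_p × D = 4.33×10^6 × 101 = 4.37×10^8 J/(m²·K).
Time required: Δt = C ΔT / F = 4.37×10^8 × 10.2 / 228 = 1.96×10^7 s.
In hours: 1.96×10^7 s / (3600 s/hour) = 5430 hours.

5400 hours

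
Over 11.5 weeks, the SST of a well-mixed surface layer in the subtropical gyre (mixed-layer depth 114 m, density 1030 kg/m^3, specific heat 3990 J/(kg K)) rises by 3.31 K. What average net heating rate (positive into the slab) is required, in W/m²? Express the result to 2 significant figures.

Areal heat capacity C = ρ c_p D = 1030 × 3990 × 114 = 4.69×10^8 J/(m²·K).
Required heat per unit area: Q = C ΔT = 4.69×10^8 × 3.31 = 1.55×10^9 J/m².
Flux F = Q / Δt = 1.55×10^9 / 6.96×10^6 s = 223 W/m².

220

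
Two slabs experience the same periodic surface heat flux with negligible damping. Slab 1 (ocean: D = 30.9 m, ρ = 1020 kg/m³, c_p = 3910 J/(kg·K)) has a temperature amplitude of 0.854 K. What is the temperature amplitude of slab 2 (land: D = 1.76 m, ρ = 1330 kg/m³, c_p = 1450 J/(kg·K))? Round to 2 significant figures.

C_ocean = 1.23×10^8 J/(m²·K); C_land = 3.39×10^6 J/(m²·K).
A ∝ 1/C ⇒ A_land = A_ocean × C_ocean/C_land = 0.854 × 36.3 = 31.0 K.

31 K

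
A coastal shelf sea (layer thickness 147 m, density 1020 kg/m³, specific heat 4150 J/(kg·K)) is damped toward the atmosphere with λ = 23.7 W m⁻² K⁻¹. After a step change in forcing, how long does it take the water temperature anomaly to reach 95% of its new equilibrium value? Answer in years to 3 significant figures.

Areal heat capacity C = ρ c_p D = 1020 × 4150 × 147 = 6.22×10^8 J m⁻² K⁻¹.
τ = C / λ = 6.22×10^8 / 23.7 = 2.63×10^7 s.
Fraction reached: 1 − e^(−t/τ) = 0.95 ⇒ t = −τ ln(1 − 0.95) = τ × 3.00.
t = 7.87×10^7 s = 2.49 years.

2.49 years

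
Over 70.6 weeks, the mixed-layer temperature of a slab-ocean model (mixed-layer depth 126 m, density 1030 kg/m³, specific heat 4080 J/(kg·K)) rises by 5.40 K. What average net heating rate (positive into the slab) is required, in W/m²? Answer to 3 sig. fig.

Areal heat capacity C = ρ c_p D = 1030 × 4080 × 126 = 5.30×10^8 J m⁻² K⁻¹.
Required heat per unit area: Q = C ΔT = 5.30×10^8 × 5.40 = 2.86×10^9 J/m².
Flux F = Q / Δt = 2.86×10^9 / 4.27×10^7 s = 67.0 W/m².

67.0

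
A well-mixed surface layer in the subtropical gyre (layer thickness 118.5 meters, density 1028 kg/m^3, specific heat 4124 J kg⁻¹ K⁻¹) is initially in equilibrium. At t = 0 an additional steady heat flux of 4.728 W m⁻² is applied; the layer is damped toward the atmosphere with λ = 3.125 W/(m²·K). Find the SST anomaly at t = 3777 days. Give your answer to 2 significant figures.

1.3 K

Areal heat capacity C = ρ c_p D = 1028 × 4124 × 118.5 = 5.02×10^8 J/(m²·K).
τ = C / λ = 5.02×10^8 / 3.125 = 1.61×10^8 s.
Equilibrium anomaly ΔT_eq = F / λ = 4.728 / 3.125 = 1.51 K.
t = 3777 days = 3.26×10^8 s, so t/τ = 2.03.
ΔT(t) = ΔT_eq (1 − e^(−t/τ)) = 1.51 × (1 − e^−2.03) = 1.31 K.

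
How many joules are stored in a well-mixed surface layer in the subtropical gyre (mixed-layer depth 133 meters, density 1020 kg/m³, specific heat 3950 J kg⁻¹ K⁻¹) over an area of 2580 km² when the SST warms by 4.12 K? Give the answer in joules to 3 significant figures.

5.70×10^18 J

Areal heat capacity C = ρ c_p D = 1020 × 3950 × 133 = 5.36×10^8 J/(m²·K).
Heat per unit area: q = C ΔT = 5.36×10^8 × 4.12 = 2.21×10^9 J/m².
Total heat: Q = q × A = 2.21×10^9 × (2580 × 10⁶ m²) = 5.70×10^18 J.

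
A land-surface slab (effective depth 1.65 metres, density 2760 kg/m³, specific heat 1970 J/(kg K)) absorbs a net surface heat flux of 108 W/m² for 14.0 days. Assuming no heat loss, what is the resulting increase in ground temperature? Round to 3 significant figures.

Areal heat capacity C = ρ c_p D = 2760 × 1970 × 1.65 = 8.97×10^6 J m⁻² K⁻¹.
Net heat input Q = F Δt = 108 × (14.0 days × 86400 s/day) = 1.31×10^8 J/m².
ΔT = Q / C = 1.31×10^8 / 8.97×10^6 = 14.6 K.

14.6 K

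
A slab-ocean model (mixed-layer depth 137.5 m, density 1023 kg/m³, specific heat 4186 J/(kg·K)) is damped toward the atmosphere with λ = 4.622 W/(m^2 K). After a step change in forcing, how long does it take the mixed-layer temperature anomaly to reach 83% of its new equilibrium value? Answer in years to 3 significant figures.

7.15 years

Areal heat capacity C = ρ c_p D = 1023 × 4186 × 137.5 = 5.89×10^8 J/(m^2 K).
τ = C / λ = 5.89×10^8 / 4.622 = 1.27×10^8 s.
Fraction reached: 1 − e^(−t/τ) = 0.83 ⇒ t = −τ ln(1 − 0.83) = τ × 1.77.
t = 2.26×10^8 s = 7.15 years.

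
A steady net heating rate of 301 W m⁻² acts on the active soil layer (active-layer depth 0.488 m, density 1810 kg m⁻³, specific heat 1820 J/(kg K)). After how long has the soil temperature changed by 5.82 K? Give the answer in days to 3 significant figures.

Areal heat capacity C = ρ c_p D = 1810 × 1820 × 0.488 = 1.61×10^6 J/(m²·K).
Time required: Δt = C ΔT / F = 1.61×10^6 × 5.82 / 301 = 31100 s.
In days: 31100 s / (86400 s/day) = 0.360 days.

0.360 days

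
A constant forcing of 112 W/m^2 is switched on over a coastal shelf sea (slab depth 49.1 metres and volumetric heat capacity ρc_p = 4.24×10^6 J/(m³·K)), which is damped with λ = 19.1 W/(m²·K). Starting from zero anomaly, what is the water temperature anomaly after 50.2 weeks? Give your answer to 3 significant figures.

5.50 K

Areal heat capacity C = ρc_p × D = 4.24×10^6 × 49.1 = 2.08×10^8 J/(m^2 K).
τ = C / λ = 2.08×10^8 / 19.1 = 1.09×10^7 s.
Equilibrium anomaly ΔT_eq = F / λ = 112 / 19.1 = 5.86 K.
t = 50.2 weeks = 3.04×10^7 s, so t/τ = 2.79.
ΔT(t) = ΔT_eq (1 − e^(−t/τ)) = 5.86 × (1 − e^−2.79) = 5.50 K.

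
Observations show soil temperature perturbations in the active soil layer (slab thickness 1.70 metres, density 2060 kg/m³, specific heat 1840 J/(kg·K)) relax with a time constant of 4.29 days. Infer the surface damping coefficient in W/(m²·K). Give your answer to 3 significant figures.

17.4

Areal heat capacity C = ρ c_p D = 2060 × 1840 × 1.70 = 6.44×10^6 J/(m^2 K).
τ = 4.29 days = 3.71×10^5 s.
λ = C / τ = 6.44×10^6 / 3.71×10^5 = 17.4 W/(m²·K).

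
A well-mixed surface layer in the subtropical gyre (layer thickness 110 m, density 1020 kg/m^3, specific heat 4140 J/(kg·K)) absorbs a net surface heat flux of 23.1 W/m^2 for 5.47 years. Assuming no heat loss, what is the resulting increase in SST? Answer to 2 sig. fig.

8.6 K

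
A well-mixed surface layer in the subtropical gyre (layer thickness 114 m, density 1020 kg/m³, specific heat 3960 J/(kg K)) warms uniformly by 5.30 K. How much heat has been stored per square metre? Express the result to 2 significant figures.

Areal heat capacity C = ρ c_p D = 1020 × 3960 × 114 = 4.60×10^8 J/(m²·K).
ΔQ = C ΔT = 4.60×10^8 × 5.30 = 2.44×10^9 J/m².

2.4×10^9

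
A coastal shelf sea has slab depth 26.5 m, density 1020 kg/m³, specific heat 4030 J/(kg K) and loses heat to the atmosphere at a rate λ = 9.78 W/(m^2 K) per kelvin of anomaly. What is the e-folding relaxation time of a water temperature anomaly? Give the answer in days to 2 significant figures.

Areal heat capacity C = ρ c_p D = 1020 × 4030 × 26.5 = 1.09×10^8 J m⁻² K⁻¹.
Relaxation time τ = C / λ = 1.09×10^8 / 9.78 = 1.11×10^7 s.
In days: 1.11×10^7 s / (86400 s/day) = 129 days.

130 days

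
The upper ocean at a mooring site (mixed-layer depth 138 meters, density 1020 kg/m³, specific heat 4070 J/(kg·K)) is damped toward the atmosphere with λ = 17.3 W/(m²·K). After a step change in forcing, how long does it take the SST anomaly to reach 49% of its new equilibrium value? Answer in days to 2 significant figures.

Areal heat capacity C = ρ c_p D = 1020 × 4070 × 138 = 5.73×10^8 J/(m²·K).
τ = C / λ = 5.73×10^8 / 17.3 = 3.31×10^7 s.
Fraction reached: 1 − e^(−t/τ) = 0.49 ⇒ t = −τ ln(1 − 0.49) = τ × 0.673.
t = 2.23×10^7 s = 258 days.

260 days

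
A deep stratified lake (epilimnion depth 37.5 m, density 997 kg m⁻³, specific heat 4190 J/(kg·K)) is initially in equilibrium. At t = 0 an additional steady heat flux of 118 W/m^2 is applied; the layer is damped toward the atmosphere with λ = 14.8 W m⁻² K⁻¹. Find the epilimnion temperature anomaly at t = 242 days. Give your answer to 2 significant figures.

Areal heat capacity C = ρ c_p D = 997 × 4190 × 37.5 = 1.57×10^8 J/(m²·K).
τ = C / λ = 1.57×10^8 / 14.8 = 1.06×10^7 s.
Equilibrium anomaly ΔT_eq = F / λ = 118 / 14.8 = 7.97 K.
t = 242 days = 2.09×10^7 s, so t/τ = 1.98.
ΔT(t) = ΔT_eq (1 − e^(−t/τ)) = 7.97 × (1 − e^−1.98) = 6.87 K.

6.9 K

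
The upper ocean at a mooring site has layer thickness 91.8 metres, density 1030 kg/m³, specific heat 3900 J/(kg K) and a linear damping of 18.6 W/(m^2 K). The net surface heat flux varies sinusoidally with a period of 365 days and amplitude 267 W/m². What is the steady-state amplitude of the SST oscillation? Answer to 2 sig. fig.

Areal heat capacity C = ρ c_p D = 1030 × 3900 × 91.8 = 3.69×10^8 J/(m²·K).
Angular frequency ω = 2π / T = 2π / 3.15×10^7 s = 1.99×10^-7 s⁻¹.
√((Cω)² + λ²) = √((73.5)² + 18.6²) = 75.8 W/(m²·K).
Amplitude A = F₀ / √((Cω)²+λ²) = 267 / 75.8 = 3.52 K.

3.5 K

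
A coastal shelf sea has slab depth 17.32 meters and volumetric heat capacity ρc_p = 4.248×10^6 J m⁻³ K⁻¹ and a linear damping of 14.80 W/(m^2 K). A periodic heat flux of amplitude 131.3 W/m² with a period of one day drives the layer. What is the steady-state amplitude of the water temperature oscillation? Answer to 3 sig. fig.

0.0245 K

Areal heat capacity C = ρc_p × D = 4.248×10^6 × 17.32 = 7.36×10^7 J/(m²·K).
Angular frequency ω = 2π / T = 2π / 86400 s = 7.27×10^-5 s⁻¹.
√((Cω)² + λ²) = √((5350)² + 14.80²) = 5350 W/(m²·K).
Amplitude A = F₀ / √((Cω)²+λ²) = 131.3 / 5350 = 0.0245 K.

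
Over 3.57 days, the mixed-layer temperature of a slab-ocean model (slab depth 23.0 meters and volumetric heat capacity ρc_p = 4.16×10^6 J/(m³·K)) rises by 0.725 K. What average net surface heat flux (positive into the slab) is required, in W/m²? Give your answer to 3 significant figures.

225

Areal heat capacity C = ρc_p × D = 4.16×10^6 × 23.0 = 9.57×10^7 J/(m²·K).
Required heat per unit area: Q = C ΔT = 9.57×10^7 × 0.725 = 6.94×10^7 J/m².
Flux F = Q / Δt = 6.94×10^7 / 3.08×10^5 s = 225 W/m².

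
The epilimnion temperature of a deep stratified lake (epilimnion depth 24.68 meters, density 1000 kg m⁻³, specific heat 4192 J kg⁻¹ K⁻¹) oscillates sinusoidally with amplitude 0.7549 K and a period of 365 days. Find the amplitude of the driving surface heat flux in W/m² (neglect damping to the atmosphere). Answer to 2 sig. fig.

16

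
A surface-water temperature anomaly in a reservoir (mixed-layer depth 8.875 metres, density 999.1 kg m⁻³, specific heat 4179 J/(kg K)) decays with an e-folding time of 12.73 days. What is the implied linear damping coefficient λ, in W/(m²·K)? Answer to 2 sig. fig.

34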